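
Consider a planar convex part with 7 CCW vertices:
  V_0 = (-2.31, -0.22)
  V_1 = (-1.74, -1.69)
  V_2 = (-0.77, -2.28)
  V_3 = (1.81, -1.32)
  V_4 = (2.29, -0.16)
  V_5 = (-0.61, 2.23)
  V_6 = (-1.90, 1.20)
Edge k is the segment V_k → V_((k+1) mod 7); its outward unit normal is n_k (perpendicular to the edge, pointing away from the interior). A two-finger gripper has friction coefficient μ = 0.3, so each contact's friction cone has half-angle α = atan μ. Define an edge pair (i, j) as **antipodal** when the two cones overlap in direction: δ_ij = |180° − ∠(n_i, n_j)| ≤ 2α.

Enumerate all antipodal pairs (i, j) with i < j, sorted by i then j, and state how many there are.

count = 5; pairs: (0,4), (1,4), (2,5), (3,5), (3,6)

α = atan 0.3 = 16.70°;  2α = 33.40°
n_0 = (-0.9324, -0.3615)
n_1 = (-0.5197, -0.8544)
n_2 = (+0.3487, -0.9372)
n_3 = (+0.9240, -0.3824)
n_4 = (+0.6360, +0.7717)
n_5 = (-0.6240, +0.7815)
n_6 = (-0.9608, +0.2774)
  (0,1): δ = 142.50°  ·
  (0,2): δ = 90.78°  ·
  (0,3): δ = 43.67°  ·
  (0,4): δ = 29.31°  ✓
  (0,5): δ = 107.41°  ·
  (0,6): δ = 142.70°  ·
  (1,2): δ = 128.28°  ·
  (1,3): δ = 81.17°  ·
  (1,4): δ = 8.18°  ✓
  (1,5): δ = 69.92°  ·
  (1,6): δ = 105.20°  ·
  (2,3): δ = 132.89°  ·
  (2,4): δ = 59.90°  ·
  (2,5): δ = 18.20°  ✓
  (2,6): δ = 53.48°  ·
  (3,4): δ = 107.01°  ·
  (3,5): δ = 28.91°  ✓
  (3,6): δ = 6.37°  ✓
  (4,5): δ = 101.90°  ·
  (4,6): δ = 66.61°  ·
  (5,6): δ = 144.71°  ·
antipodal pairs: 5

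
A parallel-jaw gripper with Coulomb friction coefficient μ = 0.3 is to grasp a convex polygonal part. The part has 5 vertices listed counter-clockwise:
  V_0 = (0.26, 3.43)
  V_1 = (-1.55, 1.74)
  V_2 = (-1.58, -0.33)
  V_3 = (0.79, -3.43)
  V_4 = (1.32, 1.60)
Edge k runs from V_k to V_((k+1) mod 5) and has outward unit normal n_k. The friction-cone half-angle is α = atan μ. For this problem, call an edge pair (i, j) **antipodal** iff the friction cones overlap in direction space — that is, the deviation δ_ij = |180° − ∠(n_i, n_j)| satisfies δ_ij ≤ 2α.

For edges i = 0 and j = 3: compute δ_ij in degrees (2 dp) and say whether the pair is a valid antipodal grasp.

δ = 40.95°, invalid

α = atan 0.3 = 16.70°;  2α = 33.40°
edge 0: e_0 = (-1.81, -1.69);  n_0 = (-0.6825, +0.7309)
edge 3: e_3 = (+0.53, +5.03);  n_3 = (+0.9945, -0.1048)
∠(n_0, n_3) = 139.05°
δ = |180° − 139.05°| = 40.95°
40.95° > 2α = 33.40°  →  invalid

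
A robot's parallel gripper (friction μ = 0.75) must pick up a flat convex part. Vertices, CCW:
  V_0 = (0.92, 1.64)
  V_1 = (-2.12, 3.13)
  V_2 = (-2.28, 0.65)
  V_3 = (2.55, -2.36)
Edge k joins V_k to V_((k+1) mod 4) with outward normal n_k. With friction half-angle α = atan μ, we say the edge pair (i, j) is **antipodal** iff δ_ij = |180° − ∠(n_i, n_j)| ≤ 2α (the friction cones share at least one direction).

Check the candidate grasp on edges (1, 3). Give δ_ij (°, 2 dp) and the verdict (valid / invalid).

α = atan 0.75 = 36.87°;  2α = 73.74°
edge 1: e_1 = (-0.16, -2.48);  n_1 = (-0.9979, +0.0644)
edge 3: e_3 = (-1.63, +4.00);  n_3 = (+0.9261, +0.3774)
∠(n_1, n_3) = 154.14°
δ = |180° − 154.14°| = 25.86°
25.86° ≤ 2α = 73.74°  →  valid

δ = 25.86°, valid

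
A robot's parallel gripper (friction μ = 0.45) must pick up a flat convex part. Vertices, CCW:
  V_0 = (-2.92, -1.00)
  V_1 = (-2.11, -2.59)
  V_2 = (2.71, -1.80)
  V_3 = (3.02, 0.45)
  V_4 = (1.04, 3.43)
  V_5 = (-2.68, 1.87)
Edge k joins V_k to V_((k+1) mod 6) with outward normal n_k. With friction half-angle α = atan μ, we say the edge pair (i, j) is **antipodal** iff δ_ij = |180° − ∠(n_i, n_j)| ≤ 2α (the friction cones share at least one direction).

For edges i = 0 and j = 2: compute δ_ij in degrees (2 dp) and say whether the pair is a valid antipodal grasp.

α = atan 0.45 = 24.23°;  2α = 48.46°
edge 0: e_0 = (+0.81, -1.59);  n_0 = (-0.8910, -0.4539)
edge 2: e_2 = (+0.31, +2.25);  n_2 = (+0.9906, -0.1365)
∠(n_0, n_2) = 145.16°
δ = |180° − 145.16°| = 34.84°
34.84° ≤ 2α = 48.46°  →  valid

δ = 34.84°, valid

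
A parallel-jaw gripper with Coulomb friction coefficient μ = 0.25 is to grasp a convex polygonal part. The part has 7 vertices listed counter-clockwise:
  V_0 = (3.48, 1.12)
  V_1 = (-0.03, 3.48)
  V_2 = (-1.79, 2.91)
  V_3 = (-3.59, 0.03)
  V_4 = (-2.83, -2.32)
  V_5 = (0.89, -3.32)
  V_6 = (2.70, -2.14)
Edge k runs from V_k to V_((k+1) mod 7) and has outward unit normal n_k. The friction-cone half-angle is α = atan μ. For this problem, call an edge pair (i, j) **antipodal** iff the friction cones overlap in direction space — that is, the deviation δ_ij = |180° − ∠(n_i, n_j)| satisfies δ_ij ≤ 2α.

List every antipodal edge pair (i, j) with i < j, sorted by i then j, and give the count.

count = 4; pairs: (0,4), (1,5), (2,5), (2,6)

α = atan 0.25 = 14.04°;  2α = 28.07°
n_0 = (+0.5580, +0.8299)
n_1 = (-0.3081, +0.9514)
n_2 = (-0.8480, +0.5300)
n_3 = (-0.9515, -0.3077)
n_4 = (-0.2596, -0.9657)
n_5 = (+0.5461, -0.8377)
n_6 = (+0.9725, -0.2327)
  (0,1): δ = 128.14°  ·
  (0,2): δ = 88.09°  ·
  (0,3): δ = 38.16°  ·
  (0,4): δ = 18.87°  ✓
  (0,5): δ = 67.02°  ·
  (0,6): δ = 110.46°  ·
  (1,2): δ = 139.95°  ·
  (1,3): δ = 90.02°  ·
  (1,4): δ = 32.99°  ·
  (1,5): δ = 15.16°  ✓
  (1,6): δ = 58.60°  ·
  (2,3): δ = 130.07°  ·
  (2,4): δ = 73.04°  ·
  (2,5): δ = 24.89°  ✓
  (2,6): δ = 18.55°  ✓
  (3,4): δ = 122.97°  ·
  (3,5): δ = 74.82°  ·
  (3,6): δ = 31.38°  ·
  (4,5): δ = 131.85°  ·
  (4,6): δ = 88.41°  ·
  (5,6): δ = 136.56°  ·
antipodal pairs: 4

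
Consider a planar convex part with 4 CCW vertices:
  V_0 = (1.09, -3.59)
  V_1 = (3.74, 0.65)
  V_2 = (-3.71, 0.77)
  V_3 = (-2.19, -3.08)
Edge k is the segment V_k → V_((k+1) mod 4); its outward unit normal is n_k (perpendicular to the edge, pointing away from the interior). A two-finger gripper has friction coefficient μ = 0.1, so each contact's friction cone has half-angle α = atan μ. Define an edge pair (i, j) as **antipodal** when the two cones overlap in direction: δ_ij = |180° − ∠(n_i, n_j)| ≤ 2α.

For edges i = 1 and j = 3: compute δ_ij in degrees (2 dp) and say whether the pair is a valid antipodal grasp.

δ = 7.92°, valid

α = atan 0.1 = 5.71°;  2α = 11.42°
edge 1: e_1 = (-7.45, +0.12);  n_1 = (+0.0161, +0.9999)
edge 3: e_3 = (+3.28, -0.51);  n_3 = (-0.1536, -0.9881)
∠(n_1, n_3) = 172.08°
δ = |180° − 172.08°| = 7.92°
7.92° ≤ 2α = 11.42°  →  valid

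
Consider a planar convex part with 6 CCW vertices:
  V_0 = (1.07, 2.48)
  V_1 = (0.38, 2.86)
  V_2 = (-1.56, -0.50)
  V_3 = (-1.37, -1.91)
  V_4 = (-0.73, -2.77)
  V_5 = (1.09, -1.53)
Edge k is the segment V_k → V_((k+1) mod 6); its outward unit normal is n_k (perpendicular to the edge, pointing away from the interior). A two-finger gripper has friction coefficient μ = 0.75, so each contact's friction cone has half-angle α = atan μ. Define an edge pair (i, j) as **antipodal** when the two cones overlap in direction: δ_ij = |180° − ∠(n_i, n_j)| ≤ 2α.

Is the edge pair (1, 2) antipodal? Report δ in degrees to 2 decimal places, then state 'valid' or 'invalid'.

α = atan 0.75 = 36.87°;  2α = 73.74°
edge 1: e_1 = (-1.94, -3.36);  n_1 = (-0.8660, +0.5000)
edge 2: e_2 = (+0.19, -1.41);  n_2 = (-0.9910, -0.1335)
∠(n_1, n_2) = 37.68°
δ = |180° − 37.68°| = 142.32°
142.32° > 2α = 73.74°  →  invalid

δ = 142.32°, invalid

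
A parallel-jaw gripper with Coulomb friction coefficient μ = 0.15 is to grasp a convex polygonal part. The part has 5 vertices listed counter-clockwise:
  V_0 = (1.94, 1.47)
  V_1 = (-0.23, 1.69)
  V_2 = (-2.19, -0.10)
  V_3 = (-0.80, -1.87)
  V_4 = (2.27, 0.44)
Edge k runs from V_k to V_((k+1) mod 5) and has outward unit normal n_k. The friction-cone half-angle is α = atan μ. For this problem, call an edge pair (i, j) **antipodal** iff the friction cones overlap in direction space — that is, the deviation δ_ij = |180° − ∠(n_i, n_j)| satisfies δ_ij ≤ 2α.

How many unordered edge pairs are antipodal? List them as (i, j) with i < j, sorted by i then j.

count = 1; pairs: (1,3)

α = atan 0.15 = 8.53°;  2α = 17.06°
n_0 = (+0.1009, +0.9949)
n_1 = (-0.6744, +0.7384)
n_2 = (-0.7865, -0.6176)
n_3 = (+0.6012, -0.7991)
n_4 = (+0.9523, +0.3051)
  (0,1): δ = 131.81°  ·
  (0,2): δ = 46.07°  ·
  (0,3): δ = 42.75°  ·
  (0,4): δ = 113.55°  ·
  (1,2): δ = 94.26°  ·
  (1,3): δ = 5.44°  ✓
  (1,4): δ = 65.36°  ·
  (2,3): δ = 91.18°  ·
  (2,4): δ = 20.38°  ·
  (3,4): δ = 109.19°  ·
antipodal pairs: 1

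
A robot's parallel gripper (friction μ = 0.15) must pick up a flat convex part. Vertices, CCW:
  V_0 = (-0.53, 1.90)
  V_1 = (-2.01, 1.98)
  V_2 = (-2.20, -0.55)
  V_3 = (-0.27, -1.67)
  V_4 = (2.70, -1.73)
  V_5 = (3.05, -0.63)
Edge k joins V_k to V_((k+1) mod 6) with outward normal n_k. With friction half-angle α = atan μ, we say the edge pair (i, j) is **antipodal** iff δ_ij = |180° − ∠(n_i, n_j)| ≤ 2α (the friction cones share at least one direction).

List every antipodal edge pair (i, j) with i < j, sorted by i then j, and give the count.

α = atan 0.15 = 8.53°;  2α = 17.06°
n_0 = (+0.0540, +0.9985)
n_1 = (-0.9972, +0.0749)
n_2 = (-0.5019, -0.8649)
n_3 = (-0.0202, -0.9998)
n_4 = (+0.9529, -0.3032)
n_5 = (+0.5771, +0.8167)
  (0,1): δ = 91.20°  ·
  (0,2): δ = 27.03°  ·
  (0,3): δ = 1.94°  ✓
  (0,4): δ = 75.44°  ·
  (0,5): δ = 147.85°  ·
  (1,2): δ = 115.83°  ·
  (1,3): δ = 86.86°  ·
  (1,4): δ = 13.36°  ✓
  (1,5): δ = 59.05°  ·
  (2,3): δ = 151.03°  ·
  (2,4): δ = 77.52°  ·
  (2,5): δ = 5.12°  ✓
  (3,4): δ = 106.49°  ·
  (3,5): δ = 34.09°  ·
  (4,5): δ = 107.60°  ·
antipodal pairs: 3

count = 3; pairs: (0,3), (1,4), (2,5)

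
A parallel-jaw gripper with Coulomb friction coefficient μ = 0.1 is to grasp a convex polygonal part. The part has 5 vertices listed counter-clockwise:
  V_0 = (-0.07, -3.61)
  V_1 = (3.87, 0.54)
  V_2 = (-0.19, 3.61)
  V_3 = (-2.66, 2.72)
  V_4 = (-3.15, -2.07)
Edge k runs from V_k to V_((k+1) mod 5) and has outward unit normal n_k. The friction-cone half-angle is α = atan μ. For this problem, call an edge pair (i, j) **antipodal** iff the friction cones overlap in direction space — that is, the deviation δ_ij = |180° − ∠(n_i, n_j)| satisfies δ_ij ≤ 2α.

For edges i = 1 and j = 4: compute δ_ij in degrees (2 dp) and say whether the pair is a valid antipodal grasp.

α = atan 0.1 = 5.71°;  2α = 11.42°
edge 1: e_1 = (-4.06, +3.07);  n_1 = (+0.6031, +0.7976)
edge 4: e_4 = (+3.08, -1.54);  n_4 = (-0.4472, -0.8944)
∠(n_1, n_4) = 169.47°
δ = |180° − 169.47°| = 10.53°
10.53° ≤ 2α = 11.42°  →  valid

δ = 10.53°, valid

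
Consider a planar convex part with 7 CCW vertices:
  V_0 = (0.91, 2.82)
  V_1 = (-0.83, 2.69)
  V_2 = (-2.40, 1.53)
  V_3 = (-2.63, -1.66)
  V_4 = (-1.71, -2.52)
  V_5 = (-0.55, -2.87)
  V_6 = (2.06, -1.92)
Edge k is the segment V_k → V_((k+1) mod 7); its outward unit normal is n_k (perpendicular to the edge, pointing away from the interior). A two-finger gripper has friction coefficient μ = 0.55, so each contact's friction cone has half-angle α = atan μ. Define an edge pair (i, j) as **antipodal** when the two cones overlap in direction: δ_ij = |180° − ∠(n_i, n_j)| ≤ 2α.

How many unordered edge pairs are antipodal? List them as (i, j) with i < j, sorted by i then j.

count = 7; pairs: (0,3), (0,4), (0,5), (1,4), (1,5), (2,6), (3,6)

α = atan 0.55 = 28.81°;  2α = 57.62°
n_0 = (-0.0745, +0.9972)
n_1 = (-0.5942, +0.8043)
n_2 = (-0.9974, +0.0719)
n_3 = (-0.6829, -0.7305)
n_4 = (-0.2889, -0.9574)
n_5 = (+0.3420, -0.9397)
n_6 = (+0.9718, +0.2358)
  (0,1): δ = 147.81°  ·
  (0,2): δ = 98.40°  ·
  (0,3): δ = 47.34°  ✓
  (0,4): δ = 21.06°  ✓
  (0,5): δ = 15.73°  ✓
  (0,6): δ = 99.36°  ·
  (1,2): δ = 130.58°  ·
  (1,3): δ = 79.53°  ·
  (1,4): δ = 53.25°  ✓
  (1,5): δ = 16.46°  ✓
  (1,6): δ = 67.18°  ·
  (2,3): δ = 128.95°  ·
  (2,4): δ = 102.67°  ·
  (2,5): δ = 65.88°  ·
  (2,6): δ = 17.76°  ✓
  (3,4): δ = 153.72°  ·
  (3,5): δ = 116.93°  ·
  (3,6): δ = 33.29°  ✓
  (4,5): δ = 143.21°  ·
  (4,6): δ = 59.57°  ·
  (5,6): δ = 96.36°  ·
antipodal pairs: 7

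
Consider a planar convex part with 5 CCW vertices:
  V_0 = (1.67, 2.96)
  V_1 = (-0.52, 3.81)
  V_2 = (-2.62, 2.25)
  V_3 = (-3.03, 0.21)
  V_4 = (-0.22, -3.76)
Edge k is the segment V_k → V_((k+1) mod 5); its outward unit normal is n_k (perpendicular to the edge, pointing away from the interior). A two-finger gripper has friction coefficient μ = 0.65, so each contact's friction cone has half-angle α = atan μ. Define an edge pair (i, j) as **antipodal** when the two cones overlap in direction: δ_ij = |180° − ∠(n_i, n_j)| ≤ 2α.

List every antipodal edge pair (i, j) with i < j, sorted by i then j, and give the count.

count = 4; pairs: (0,3), (1,4), (2,4), (3,4)

α = atan 0.65 = 33.02°;  2α = 66.05°
n_0 = (+0.3618, +0.9322)
n_1 = (-0.5963, +0.8027)
n_2 = (-0.9804, +0.1970)
n_3 = (-0.8162, -0.5777)
n_4 = (+0.9627, -0.2707)
  (0,1): δ = 122.18°  ·
  (0,2): δ = 80.15°  ·
  (0,3): δ = 33.50°  ✓
  (0,4): δ = 95.50°  ·
  (1,2): δ = 137.97°  ·
  (1,3): δ = 91.32°  ·
  (1,4): δ = 37.68°  ✓
  (2,3): δ = 133.34°  ·
  (2,4): δ = 4.34°  ✓
  (3,4): δ = 51.00°  ✓
antipodal pairs: 4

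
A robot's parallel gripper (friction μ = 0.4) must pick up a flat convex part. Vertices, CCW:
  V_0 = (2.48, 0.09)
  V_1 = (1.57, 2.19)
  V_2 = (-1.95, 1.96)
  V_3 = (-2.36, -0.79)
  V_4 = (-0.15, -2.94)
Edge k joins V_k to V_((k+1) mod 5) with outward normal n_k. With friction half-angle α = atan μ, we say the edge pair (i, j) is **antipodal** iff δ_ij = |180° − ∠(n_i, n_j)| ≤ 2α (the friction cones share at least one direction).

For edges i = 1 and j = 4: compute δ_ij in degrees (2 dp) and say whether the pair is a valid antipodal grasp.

α = atan 0.4 = 21.80°;  2α = 43.60°
edge 1: e_1 = (-3.52, -0.23);  n_1 = (-0.0652, +0.9979)
edge 4: e_4 = (+2.63, +3.03);  n_4 = (+0.7552, -0.6555)
∠(n_1, n_4) = 134.70°
δ = |180° − 134.70°| = 45.30°
45.30° > 2α = 43.60°  →  invalid

δ = 45.30°, invalid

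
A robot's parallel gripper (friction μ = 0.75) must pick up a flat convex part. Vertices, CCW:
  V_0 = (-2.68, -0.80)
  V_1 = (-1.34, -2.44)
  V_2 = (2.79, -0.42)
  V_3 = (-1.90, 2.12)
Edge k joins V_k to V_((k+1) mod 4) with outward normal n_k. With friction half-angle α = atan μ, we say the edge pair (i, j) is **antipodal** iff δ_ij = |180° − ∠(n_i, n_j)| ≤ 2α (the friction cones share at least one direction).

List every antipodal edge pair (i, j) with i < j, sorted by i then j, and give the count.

α = atan 0.75 = 36.87°;  2α = 73.74°
n_0 = (-0.7744, -0.6327)
n_1 = (+0.4394, -0.8983)
n_2 = (+0.4762, +0.8793)
n_3 = (-0.9661, +0.2581)
  (0,1): δ = 103.19°  ·
  (0,2): δ = 22.31°  ✓
  (0,3): δ = 125.79°  ·
  (1,2): δ = 54.50°  ✓
  (1,3): δ = 48.98°  ✓
  (2,3): δ = 76.52°  ·
antipodal pairs: 3

count = 3; pairs: (0,2), (1,2), (1,3)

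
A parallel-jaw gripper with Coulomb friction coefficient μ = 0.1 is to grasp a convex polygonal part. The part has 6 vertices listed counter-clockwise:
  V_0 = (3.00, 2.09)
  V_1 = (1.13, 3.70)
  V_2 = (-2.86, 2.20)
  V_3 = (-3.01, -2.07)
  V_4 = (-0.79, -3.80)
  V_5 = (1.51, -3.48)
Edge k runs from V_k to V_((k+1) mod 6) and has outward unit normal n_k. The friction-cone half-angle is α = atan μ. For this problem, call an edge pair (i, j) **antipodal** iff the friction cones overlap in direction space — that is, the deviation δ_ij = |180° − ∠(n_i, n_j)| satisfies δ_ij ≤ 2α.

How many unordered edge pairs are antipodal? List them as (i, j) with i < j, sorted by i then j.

count = 1; pairs: (0,3)

α = atan 0.1 = 5.71°;  2α = 11.42°
n_0 = (+0.6525, +0.7578)
n_1 = (-0.3519, +0.9360)
n_2 = (-0.9994, +0.0351)
n_3 = (-0.6147, -0.7888)
n_4 = (+0.1378, -0.9905)
n_5 = (+0.9660, -0.2584)
  (0,1): δ = 118.67°  ·
  (0,2): δ = 51.28°  ·
  (0,3): δ = 2.80°  ✓
  (0,4): δ = 48.65°  ·
  (0,5): δ = 115.75°  ·
  (1,2): δ = 112.62°  ·
  (1,3): δ = 58.53°  ·
  (1,4): δ = 12.68°  ·
  (1,5): δ = 54.42°  ·
  (2,3): δ = 125.92°  ·
  (2,4): δ = 80.07°  ·
  (2,5): δ = 12.96°  ·
  (3,4): δ = 134.15°  ·
  (3,5): δ = 67.05°  ·
  (4,5): δ = 112.90°  ·
antipodal pairs: 1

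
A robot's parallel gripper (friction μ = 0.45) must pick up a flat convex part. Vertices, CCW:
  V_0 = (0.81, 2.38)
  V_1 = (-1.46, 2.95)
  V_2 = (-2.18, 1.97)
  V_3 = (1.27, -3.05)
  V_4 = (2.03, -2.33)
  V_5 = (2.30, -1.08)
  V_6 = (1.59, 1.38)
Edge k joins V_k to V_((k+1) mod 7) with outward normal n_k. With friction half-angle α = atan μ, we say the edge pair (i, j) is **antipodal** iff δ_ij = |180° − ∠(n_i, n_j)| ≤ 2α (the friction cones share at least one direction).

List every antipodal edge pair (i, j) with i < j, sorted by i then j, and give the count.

α = atan 0.45 = 24.23°;  2α = 48.46°
n_0 = (+0.2435, +0.9699)
n_1 = (-0.8059, +0.5921)
n_2 = (-0.8241, -0.5664)
n_3 = (+0.6877, -0.7260)
n_4 = (+0.9775, -0.2111)
n_5 = (+0.9608, +0.2773)
n_6 = (+0.7885, +0.6150)
  (0,1): δ = 112.21°  ·
  (0,2): δ = 41.41°  ✓
  (0,3): δ = 57.55°  ·
  (0,4): δ = 91.91°  ·
  (0,5): δ = 120.19°  ·
  (0,6): δ = 142.05°  ·
  (1,2): δ = 109.20°  ·
  (1,3): δ = 10.24°  ✓
  (1,4): δ = 24.12°  ✓
  (1,5): δ = 52.40°  ·
  (1,6): δ = 74.26°  ·
  (2,3): δ = 81.05°  ·
  (2,4): δ = 46.69°  ✓
  (2,5): δ = 18.40°  ✓
  (2,6): δ = 3.46°  ✓
  (3,4): δ = 145.64°  ·
  (3,5): δ = 117.35°  ·
  (3,6): δ = 95.50°  ·
  (4,5): δ = 151.71°  ·
  (4,6): δ = 129.86°  ·
  (5,6): δ = 158.14°  ·
antipodal pairs: 6

count = 6; pairs: (0,2), (1,3), (1,4), (2,4), (2,5), (2,6)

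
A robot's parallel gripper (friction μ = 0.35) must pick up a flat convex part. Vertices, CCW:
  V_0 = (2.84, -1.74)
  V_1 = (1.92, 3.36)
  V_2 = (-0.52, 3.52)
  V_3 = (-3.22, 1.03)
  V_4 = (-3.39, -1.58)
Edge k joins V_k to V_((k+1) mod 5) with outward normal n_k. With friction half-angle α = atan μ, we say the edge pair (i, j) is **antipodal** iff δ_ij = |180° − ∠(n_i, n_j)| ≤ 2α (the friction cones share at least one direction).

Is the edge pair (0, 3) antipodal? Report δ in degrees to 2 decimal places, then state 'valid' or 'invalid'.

δ = 13.95°, valid

α = atan 0.35 = 19.29°;  2α = 38.58°
edge 0: e_0 = (-0.92, +5.10);  n_0 = (+0.9841, +0.1775)
edge 3: e_3 = (-0.17, -2.61);  n_3 = (-0.9979, +0.0650)
∠(n_0, n_3) = 166.05°
δ = |180° − 166.05°| = 13.95°
13.95° ≤ 2α = 38.58°  →  valid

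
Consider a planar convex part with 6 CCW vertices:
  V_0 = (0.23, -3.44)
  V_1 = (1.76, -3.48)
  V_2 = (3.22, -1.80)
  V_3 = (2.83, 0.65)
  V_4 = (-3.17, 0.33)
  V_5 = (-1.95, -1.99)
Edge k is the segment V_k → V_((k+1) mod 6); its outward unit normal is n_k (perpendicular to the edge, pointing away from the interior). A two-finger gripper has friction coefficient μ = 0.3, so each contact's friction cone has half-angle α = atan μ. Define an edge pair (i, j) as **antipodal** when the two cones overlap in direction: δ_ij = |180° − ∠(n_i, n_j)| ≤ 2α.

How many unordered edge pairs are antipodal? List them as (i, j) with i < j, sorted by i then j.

α = atan 0.3 = 16.70°;  2α = 33.40°
n_0 = (-0.0261, -0.9997)
n_1 = (+0.7548, -0.6560)
n_2 = (+0.9876, +0.1572)
n_3 = (-0.0533, +0.9986)
n_4 = (-0.8851, -0.4654)
n_5 = (-0.5538, -0.8326)
  (0,1): δ = 129.49°  ·
  (0,2): δ = 79.46°  ·
  (0,3): δ = 4.55°  ✓
  (0,4): δ = 119.24°  ·
  (0,5): δ = 147.87°  ·
  (1,2): δ = 129.96°  ·
  (1,3): δ = 45.95°  ·
  (1,4): δ = 68.73°  ·
  (1,5): δ = 97.36°  ·
  (2,3): δ = 95.99°  ·
  (2,4): δ = 18.69°  ✓
  (2,5): δ = 47.33°  ·
  (3,4): δ = 65.31°  ·
  (3,5): δ = 36.68°  ·
  (4,5): δ = 151.37°  ·
antipodal pairs: 2

count = 2; pairs: (0,3), (2,4)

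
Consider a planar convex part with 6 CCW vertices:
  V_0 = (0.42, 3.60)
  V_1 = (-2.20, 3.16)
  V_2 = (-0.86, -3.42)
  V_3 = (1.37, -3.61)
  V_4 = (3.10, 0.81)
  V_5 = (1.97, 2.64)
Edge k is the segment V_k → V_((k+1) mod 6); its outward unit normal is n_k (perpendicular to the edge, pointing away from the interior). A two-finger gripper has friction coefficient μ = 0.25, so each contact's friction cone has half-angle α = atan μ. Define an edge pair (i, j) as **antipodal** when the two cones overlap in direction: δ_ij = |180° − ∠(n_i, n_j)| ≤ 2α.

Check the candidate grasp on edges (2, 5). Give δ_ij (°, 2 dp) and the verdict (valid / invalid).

α = atan 0.25 = 14.04°;  2α = 28.07°
edge 2: e_2 = (+2.23, -0.19);  n_2 = (-0.0849, -0.9964)
edge 5: e_5 = (-1.55, +0.96);  n_5 = (+0.5265, +0.8501)
∠(n_2, n_5) = 153.10°
δ = |180° − 153.10°| = 26.90°
26.90° ≤ 2α = 28.07°  →  valid

δ = 26.90°, valid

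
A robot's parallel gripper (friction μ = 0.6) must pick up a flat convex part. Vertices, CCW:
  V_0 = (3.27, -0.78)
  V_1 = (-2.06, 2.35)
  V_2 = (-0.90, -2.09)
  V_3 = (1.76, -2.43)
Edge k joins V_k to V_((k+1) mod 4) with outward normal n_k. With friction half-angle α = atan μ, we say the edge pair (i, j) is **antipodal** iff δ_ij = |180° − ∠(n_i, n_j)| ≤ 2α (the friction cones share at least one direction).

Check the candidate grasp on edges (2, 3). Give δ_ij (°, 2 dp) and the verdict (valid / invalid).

α = atan 0.6 = 30.96°;  2α = 61.93°
edge 2: e_2 = (+2.66, -0.34);  n_2 = (-0.1268, -0.9919)
edge 3: e_3 = (+1.51, +1.65);  n_3 = (+0.7377, -0.6751)
∠(n_2, n_3) = 54.82°
δ = |180° − 54.82°| = 125.18°
125.18° > 2α = 61.93°  →  invalid

δ = 125.18°, invalid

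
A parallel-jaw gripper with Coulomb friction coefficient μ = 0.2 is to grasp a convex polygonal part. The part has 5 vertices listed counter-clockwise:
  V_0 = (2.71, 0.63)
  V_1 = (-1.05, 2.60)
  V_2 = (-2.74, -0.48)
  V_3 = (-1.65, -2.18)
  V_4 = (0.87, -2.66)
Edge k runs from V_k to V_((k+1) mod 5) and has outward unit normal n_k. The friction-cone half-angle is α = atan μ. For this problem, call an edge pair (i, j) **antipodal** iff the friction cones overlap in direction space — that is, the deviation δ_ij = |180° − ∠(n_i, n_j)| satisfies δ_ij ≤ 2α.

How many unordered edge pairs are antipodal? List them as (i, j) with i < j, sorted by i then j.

α = atan 0.2 = 11.31°;  2α = 22.62°
n_0 = (+0.4641, +0.8858)
n_1 = (-0.8767, +0.4810)
n_2 = (-0.8418, -0.5398)
n_3 = (-0.1871, -0.9823)
n_4 = (+0.8728, -0.4881)
  (0,1): δ = 91.10°  ·
  (0,2): δ = 29.68°  ·
  (0,3): δ = 16.87°  ✓
  (0,4): δ = 88.43°  ·
  (1,2): δ = 118.58°  ·
  (1,3): δ = 72.03°  ·
  (1,4): δ = 0.46°  ✓
  (2,3): δ = 133.45°  ·
  (2,4): δ = 61.88°  ·
  (3,4): δ = 108.43°  ·
antipodal pairs: 2

count = 2; pairs: (0,3), (1,4)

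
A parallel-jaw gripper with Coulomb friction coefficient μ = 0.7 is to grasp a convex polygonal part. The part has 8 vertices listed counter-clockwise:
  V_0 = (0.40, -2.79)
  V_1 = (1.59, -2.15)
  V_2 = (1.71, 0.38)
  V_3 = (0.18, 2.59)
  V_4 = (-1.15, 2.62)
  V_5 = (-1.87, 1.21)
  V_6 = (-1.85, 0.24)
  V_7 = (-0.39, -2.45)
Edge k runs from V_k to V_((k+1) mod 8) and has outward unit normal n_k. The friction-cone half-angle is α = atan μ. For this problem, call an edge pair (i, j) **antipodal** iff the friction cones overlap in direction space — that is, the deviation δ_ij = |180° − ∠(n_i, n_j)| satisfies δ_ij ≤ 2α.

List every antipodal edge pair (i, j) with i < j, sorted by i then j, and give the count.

count = 13; pairs: (0,3), (0,4), (0,5), (1,4), (1,5), (1,6), (1,7), (2,4), (2,5), (2,6), (2,7), (3,6), (3,7)

α = atan 0.7 = 34.99°;  2α = 69.98°
n_0 = (+0.4737, -0.8807)
n_1 = (+0.9989, -0.0474)
n_2 = (+0.8222, +0.5692)
n_3 = (+0.0226, +0.9997)
n_4 = (-0.8906, +0.4548)
n_5 = (-0.9998, -0.0206)
n_6 = (-0.8789, -0.4770)
n_7 = (-0.3953, -0.9185)
  (0,1): δ = 120.99°  ·
  (0,2): δ = 83.58°  ·
  (0,3): δ = 29.56°  ✓
  (0,4): δ = 34.68°  ✓
  (0,5): δ = 62.91°  ✓
  (0,6): δ = 90.22°  ·
  (0,7): δ = 128.44°  ·
  (1,2): δ = 142.59°  ·
  (1,3): δ = 88.58°  ·
  (1,4): δ = 24.34°  ✓
  (1,5): δ = 3.90°  ✓
  (1,6): δ = 31.21°  ✓
  (1,7): δ = 69.43°  ✓
  (2,3): δ = 125.99°  ·
  (2,4): δ = 61.75°  ✓
  (2,5): δ = 33.51°  ✓
  (2,6): δ = 6.20°  ✓
  (2,7): δ = 32.02°  ✓
  (3,4): δ = 115.76°  ·
  (3,5): δ = 87.53°  ·
  (3,6): δ = 60.22°  ✓
  (3,7): δ = 21.99°  ✓
  (4,5): δ = 151.77°  ·
  (4,6): δ = 124.46°  ·
  (4,7): δ = 86.24°  ·
  (5,6): δ = 152.69°  ·
  (5,7): δ = 114.47°  ·
  (6,7): δ = 141.78°  ·
antipodal pairs: 13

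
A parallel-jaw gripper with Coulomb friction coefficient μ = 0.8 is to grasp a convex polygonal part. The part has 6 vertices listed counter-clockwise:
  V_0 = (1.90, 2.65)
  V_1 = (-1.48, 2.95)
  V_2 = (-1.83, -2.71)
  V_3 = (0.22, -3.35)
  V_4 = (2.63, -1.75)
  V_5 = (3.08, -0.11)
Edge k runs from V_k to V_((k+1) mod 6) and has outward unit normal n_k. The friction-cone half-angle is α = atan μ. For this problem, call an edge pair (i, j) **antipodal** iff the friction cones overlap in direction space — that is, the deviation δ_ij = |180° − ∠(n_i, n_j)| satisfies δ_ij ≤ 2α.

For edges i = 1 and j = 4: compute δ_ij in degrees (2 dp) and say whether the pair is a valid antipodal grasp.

α = atan 0.8 = 38.66°;  2α = 77.32°
edge 1: e_1 = (-0.35, -5.66);  n_1 = (-0.9981, +0.0617)
edge 4: e_4 = (+0.45, +1.64);  n_4 = (+0.9644, -0.2646)
∠(n_1, n_4) = 168.19°
δ = |180° − 168.19°| = 11.81°
11.81° ≤ 2α = 77.32°  →  valid

δ = 11.81°, valid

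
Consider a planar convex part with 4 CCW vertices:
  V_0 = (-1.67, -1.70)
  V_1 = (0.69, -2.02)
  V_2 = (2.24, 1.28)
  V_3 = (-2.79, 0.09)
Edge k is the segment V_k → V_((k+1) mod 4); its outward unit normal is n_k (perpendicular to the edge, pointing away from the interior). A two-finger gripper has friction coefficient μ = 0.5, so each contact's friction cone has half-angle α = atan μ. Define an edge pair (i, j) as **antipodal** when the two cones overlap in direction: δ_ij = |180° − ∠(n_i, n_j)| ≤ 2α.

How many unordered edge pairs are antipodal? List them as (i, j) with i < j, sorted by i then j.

α = atan 0.5 = 26.57°;  2α = 53.13°
n_0 = (-0.1344, -0.9909)
n_1 = (+0.9051, -0.4251)
n_2 = (-0.2302, +0.9731)
n_3 = (-0.8477, -0.5304)
  (0,1): δ = 107.44°  ·
  (0,2): δ = 21.03°  ✓
  (0,3): δ = 129.76°  ·
  (1,2): δ = 51.53°  ✓
  (1,3): δ = 57.19°  ·
  (2,3): δ = 71.28°  ·
antipodal pairs: 2

count = 2; pairs: (0,2), (1,2)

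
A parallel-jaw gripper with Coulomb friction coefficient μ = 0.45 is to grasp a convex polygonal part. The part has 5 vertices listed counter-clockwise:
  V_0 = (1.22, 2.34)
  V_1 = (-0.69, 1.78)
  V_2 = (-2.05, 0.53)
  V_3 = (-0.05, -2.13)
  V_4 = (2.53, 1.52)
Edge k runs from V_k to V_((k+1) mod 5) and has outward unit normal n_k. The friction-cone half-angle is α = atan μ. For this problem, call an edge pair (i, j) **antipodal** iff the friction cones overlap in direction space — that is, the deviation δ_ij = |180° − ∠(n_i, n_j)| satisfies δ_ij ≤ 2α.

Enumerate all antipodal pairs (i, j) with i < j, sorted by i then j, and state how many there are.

count = 3; pairs: (0,3), (1,3), (2,4)

α = atan 0.45 = 24.23°;  2α = 48.46°
n_0 = (-0.2814, +0.9596)
n_1 = (-0.6767, +0.7363)
n_2 = (-0.7993, -0.6010)
n_3 = (+0.8166, -0.5772)
n_4 = (+0.5306, +0.8476)
  (0,1): δ = 153.75°  ·
  (0,2): δ = 69.40°  ·
  (0,3): δ = 38.40°  ✓
  (0,4): δ = 131.61°  ·
  (1,2): δ = 95.65°  ·
  (1,3): δ = 12.16°  ✓
  (1,4): δ = 105.37°  ·
  (2,3): δ = 72.19°  ·
  (2,4): δ = 21.02°  ✓
  (3,4): δ = 86.79°  ·
antipodal pairs: 3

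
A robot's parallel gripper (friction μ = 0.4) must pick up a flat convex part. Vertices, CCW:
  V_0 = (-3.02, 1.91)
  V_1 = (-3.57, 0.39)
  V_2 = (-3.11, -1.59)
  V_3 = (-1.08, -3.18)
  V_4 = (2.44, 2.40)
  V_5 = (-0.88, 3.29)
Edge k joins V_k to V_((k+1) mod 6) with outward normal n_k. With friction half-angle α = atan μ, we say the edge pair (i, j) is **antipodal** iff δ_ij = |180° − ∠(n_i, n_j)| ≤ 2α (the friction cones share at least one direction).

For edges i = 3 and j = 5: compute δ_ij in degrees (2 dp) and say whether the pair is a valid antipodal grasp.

α = atan 0.4 = 21.80°;  2α = 43.60°
edge 3: e_3 = (+3.52, +5.58);  n_3 = (+0.8458, -0.5335)
edge 5: e_5 = (-2.14, -1.38);  n_5 = (-0.5419, +0.8404)
∠(n_3, n_5) = 155.06°
δ = |180° − 155.06°| = 24.94°
24.94° ≤ 2α = 43.60°  →  valid

δ = 24.94°, valid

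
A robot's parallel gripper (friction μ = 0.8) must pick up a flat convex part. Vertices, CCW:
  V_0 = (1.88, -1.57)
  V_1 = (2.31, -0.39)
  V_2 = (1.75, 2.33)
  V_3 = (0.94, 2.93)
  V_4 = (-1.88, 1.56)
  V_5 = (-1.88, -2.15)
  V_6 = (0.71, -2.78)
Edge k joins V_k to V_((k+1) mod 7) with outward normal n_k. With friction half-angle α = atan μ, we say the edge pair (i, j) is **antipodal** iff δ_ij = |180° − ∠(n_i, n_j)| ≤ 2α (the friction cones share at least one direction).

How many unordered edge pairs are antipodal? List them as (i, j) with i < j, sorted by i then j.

α = atan 0.8 = 38.66°;  2α = 77.32°
n_0 = (+0.9396, -0.3424)
n_1 = (+0.9795, +0.2017)
n_2 = (+0.5952, +0.8036)
n_3 = (-0.4370, +0.8995)
n_4 = (-1.0000, -0.0000)
n_5 = (-0.2364, -0.9717)
n_6 = (+0.7189, -0.6951)
  (0,1): δ = 148.34°  ·
  (0,2): δ = 106.51°  ·
  (0,3): δ = 44.07°  ✓
  (0,4): δ = 20.02°  ✓
  (0,5): δ = 96.35°  ·
  (0,6): δ = 155.98°  ·
  (1,2): δ = 138.16°  ·
  (1,3): δ = 75.72°  ✓
  (1,4): δ = 11.63°  ✓
  (1,5): δ = 64.70°  ✓
  (1,6): δ = 124.33°  ·
  (2,3): δ = 117.56°  ·
  (2,4): δ = 53.47°  ✓
  (2,5): δ = 22.86°  ✓
  (2,6): δ = 82.49°  ·
  (3,4): δ = 115.91°  ·
  (3,5): δ = 39.58°  ✓
  (3,6): δ = 20.05°  ✓
  (4,5): δ = 103.67°  ·
  (4,6): δ = 44.04°  ✓
  (5,6): δ = 120.37°  ·
antipodal pairs: 10

count = 10; pairs: (0,3), (0,4), (1,3), (1,4), (1,5), (2,4), (2,5), (3,5), (3,6), (4,6)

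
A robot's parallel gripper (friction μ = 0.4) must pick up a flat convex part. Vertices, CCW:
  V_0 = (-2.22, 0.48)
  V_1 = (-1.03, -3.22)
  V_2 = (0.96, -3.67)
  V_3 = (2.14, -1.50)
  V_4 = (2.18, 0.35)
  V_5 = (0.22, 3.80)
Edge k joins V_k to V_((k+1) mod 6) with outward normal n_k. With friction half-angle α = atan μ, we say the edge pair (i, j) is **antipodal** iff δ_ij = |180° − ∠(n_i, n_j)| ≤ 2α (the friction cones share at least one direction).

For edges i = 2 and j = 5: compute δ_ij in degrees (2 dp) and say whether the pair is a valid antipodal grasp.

δ = 7.78°, valid

α = atan 0.4 = 21.80°;  2α = 43.60°
edge 2: e_2 = (+1.18, +2.17);  n_2 = (+0.8785, -0.4777)
edge 5: e_5 = (-2.44, -3.32);  n_5 = (-0.8058, +0.5922)
∠(n_2, n_5) = 172.22°
δ = |180° − 172.22°| = 7.78°
7.78° ≤ 2α = 43.60°  →  valid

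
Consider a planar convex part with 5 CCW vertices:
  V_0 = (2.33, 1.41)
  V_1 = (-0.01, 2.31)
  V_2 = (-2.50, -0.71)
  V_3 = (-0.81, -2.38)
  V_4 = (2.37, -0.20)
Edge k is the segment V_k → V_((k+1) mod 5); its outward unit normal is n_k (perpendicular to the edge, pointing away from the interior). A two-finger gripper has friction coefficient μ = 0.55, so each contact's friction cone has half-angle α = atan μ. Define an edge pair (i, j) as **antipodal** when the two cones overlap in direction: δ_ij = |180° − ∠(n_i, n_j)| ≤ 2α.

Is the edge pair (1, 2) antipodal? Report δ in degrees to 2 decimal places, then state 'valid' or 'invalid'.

δ = 95.15°, invalid

α = atan 0.55 = 28.81°;  2α = 57.62°
edge 1: e_1 = (-2.49, -3.02);  n_1 = (-0.7716, +0.6362)
edge 2: e_2 = (+1.69, -1.67);  n_2 = (-0.7029, -0.7113)
∠(n_1, n_2) = 84.85°
δ = |180° − 84.85°| = 95.15°
95.15° > 2α = 57.62°  →  invalid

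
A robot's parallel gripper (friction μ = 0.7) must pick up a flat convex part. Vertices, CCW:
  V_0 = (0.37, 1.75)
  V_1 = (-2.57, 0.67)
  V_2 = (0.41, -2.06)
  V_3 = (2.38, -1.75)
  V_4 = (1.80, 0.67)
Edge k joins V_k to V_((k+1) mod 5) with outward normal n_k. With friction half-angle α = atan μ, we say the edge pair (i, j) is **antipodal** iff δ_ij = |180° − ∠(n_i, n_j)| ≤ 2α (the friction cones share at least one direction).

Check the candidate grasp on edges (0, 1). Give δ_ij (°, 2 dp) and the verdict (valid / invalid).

δ = 62.66°, valid

α = atan 0.7 = 34.99°;  2α = 69.98°
edge 0: e_0 = (-2.94, -1.08);  n_0 = (-0.3448, +0.9387)
edge 1: e_1 = (+2.98, -2.73);  n_1 = (-0.6755, -0.7374)
∠(n_0, n_1) = 117.34°
δ = |180° − 117.34°| = 62.66°
62.66° ≤ 2α = 69.98°  →  valid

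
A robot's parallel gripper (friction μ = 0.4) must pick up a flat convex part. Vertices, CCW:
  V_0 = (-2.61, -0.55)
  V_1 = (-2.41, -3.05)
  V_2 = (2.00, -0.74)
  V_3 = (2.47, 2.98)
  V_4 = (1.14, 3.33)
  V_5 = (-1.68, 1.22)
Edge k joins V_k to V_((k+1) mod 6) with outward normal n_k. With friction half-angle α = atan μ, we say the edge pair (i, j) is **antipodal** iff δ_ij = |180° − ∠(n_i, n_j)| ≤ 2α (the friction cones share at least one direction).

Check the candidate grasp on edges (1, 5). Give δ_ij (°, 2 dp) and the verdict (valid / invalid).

δ = 34.64°, valid

α = atan 0.4 = 21.80°;  2α = 43.60°
edge 1: e_1 = (+4.41, +2.31);  n_1 = (+0.4640, -0.8858)
edge 5: e_5 = (-0.93, -1.77);  n_5 = (-0.8852, +0.4651)
∠(n_1, n_5) = 145.36°
δ = |180° − 145.36°| = 34.64°
34.64° ≤ 2α = 43.60°  →  valid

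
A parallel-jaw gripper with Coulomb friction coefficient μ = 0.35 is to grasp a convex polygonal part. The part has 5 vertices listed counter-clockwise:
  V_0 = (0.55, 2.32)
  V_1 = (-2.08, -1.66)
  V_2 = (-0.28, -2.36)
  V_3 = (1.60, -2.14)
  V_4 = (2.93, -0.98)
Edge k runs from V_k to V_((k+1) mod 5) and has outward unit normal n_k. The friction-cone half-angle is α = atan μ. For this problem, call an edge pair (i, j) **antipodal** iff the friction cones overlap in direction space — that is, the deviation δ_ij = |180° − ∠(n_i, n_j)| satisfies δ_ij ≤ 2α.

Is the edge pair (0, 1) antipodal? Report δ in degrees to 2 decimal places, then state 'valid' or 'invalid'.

δ = 77.79°, invalid

α = atan 0.35 = 19.29°;  2α = 38.58°
edge 0: e_0 = (-2.63, -3.98);  n_0 = (-0.8343, +0.5513)
edge 1: e_1 = (+1.80, -0.70);  n_1 = (-0.3624, -0.9320)
∠(n_0, n_1) = 102.21°
δ = |180° − 102.21°| = 77.79°
77.79° > 2α = 38.58°  →  invalid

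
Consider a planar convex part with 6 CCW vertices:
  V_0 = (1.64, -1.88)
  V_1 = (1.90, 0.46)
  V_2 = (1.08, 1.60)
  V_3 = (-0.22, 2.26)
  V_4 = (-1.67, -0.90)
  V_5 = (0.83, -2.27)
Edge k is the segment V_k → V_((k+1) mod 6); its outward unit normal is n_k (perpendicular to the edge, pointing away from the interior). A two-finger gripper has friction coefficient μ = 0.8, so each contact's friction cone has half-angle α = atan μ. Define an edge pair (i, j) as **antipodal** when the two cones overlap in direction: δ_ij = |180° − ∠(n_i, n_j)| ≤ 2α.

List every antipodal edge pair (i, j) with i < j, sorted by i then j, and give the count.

α = atan 0.8 = 38.66°;  2α = 77.32°
n_0 = (+0.9939, -0.1104)
n_1 = (+0.8118, +0.5839)
n_2 = (+0.4527, +0.8917)
n_3 = (-0.9089, +0.4171)
n_4 = (-0.4806, -0.8770)
n_5 = (+0.4338, -0.9010)
  (0,1): δ = 137.93°  ·
  (0,2): δ = 110.58°  ·
  (0,3): δ = 18.31°  ✓
  (0,4): δ = 67.62°  ✓
  (0,5): δ = 122.05°  ·
  (1,2): δ = 152.64°  ·
  (1,3): δ = 60.38°  ✓
  (1,4): δ = 25.55°  ✓
  (1,5): δ = 79.98°  ·
  (2,3): δ = 87.73°  ·
  (2,4): δ = 1.81°  ✓
  (2,5): δ = 52.63°  ✓
  (3,4): δ = 94.07°  ·
  (3,5): δ = 39.64°  ✓
  (4,5): δ = 125.57°  ·
antipodal pairs: 7

count = 7; pairs: (0,3), (0,4), (1,3), (1,4), (2,4), (2,5), (3,5)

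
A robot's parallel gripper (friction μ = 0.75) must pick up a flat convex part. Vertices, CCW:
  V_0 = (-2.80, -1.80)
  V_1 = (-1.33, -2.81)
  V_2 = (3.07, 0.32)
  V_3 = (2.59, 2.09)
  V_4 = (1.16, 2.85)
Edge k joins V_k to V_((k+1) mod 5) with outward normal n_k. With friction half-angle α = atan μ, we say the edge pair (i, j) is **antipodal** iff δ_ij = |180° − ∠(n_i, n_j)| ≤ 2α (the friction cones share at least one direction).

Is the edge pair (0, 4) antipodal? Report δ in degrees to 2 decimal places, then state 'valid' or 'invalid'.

δ = 84.07°, invalid

α = atan 0.75 = 36.87°;  2α = 73.74°
edge 0: e_0 = (+1.47, -1.01);  n_0 = (-0.5663, -0.8242)
edge 4: e_4 = (-3.96, -4.65);  n_4 = (-0.7613, +0.6484)
∠(n_0, n_4) = 95.93°
δ = |180° − 95.93°| = 84.07°
84.07° > 2α = 73.74°  →  invalid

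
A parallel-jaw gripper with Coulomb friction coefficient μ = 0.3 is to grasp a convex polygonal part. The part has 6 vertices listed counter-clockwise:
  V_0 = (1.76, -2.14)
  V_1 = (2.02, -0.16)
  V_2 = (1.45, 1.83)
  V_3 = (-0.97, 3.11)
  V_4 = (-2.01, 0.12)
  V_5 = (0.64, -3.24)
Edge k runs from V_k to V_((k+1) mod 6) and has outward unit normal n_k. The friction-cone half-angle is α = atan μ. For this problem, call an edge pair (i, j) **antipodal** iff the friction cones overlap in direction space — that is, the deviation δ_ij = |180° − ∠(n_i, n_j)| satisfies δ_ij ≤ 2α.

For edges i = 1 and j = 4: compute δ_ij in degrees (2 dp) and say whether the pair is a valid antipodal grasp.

α = atan 0.3 = 16.70°;  2α = 33.40°
edge 1: e_1 = (-0.57, +1.99);  n_1 = (+0.9613, +0.2754)
edge 4: e_4 = (+2.65, -3.36);  n_4 = (-0.7852, -0.6193)
∠(n_1, n_4) = 157.72°
δ = |180° − 157.72°| = 22.28°
22.28° ≤ 2α = 33.40°  →  valid

δ = 22.28°, valid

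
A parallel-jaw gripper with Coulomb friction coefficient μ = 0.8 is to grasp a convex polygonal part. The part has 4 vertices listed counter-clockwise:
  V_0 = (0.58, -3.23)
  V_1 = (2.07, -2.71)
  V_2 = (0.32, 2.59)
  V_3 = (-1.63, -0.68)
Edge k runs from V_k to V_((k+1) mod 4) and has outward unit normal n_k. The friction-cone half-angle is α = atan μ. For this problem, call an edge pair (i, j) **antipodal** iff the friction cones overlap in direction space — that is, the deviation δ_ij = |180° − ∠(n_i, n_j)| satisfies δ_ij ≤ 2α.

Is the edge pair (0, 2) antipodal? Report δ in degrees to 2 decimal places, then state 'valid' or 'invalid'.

δ = 39.95°, valid

α = atan 0.8 = 38.66°;  2α = 77.32°
edge 0: e_0 = (+1.49, +0.52);  n_0 = (+0.3295, -0.9442)
edge 2: e_2 = (-1.95, -3.27);  n_2 = (-0.8589, +0.5122)
∠(n_0, n_2) = 140.05°
δ = |180° − 140.05°| = 39.95°
39.95° ≤ 2α = 77.32°  →  valid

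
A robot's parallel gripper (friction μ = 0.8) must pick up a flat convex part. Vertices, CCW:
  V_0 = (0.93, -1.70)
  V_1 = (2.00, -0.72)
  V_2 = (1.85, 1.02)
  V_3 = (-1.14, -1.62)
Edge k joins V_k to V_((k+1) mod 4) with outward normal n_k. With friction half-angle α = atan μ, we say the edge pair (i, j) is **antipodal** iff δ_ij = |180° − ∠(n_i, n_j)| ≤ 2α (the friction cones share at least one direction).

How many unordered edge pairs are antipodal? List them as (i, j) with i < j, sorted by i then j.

α = atan 0.8 = 38.66°;  2α = 77.32°
n_0 = (+0.6754, -0.7374)
n_1 = (+0.9963, +0.0859)
n_2 = (-0.6619, +0.7496)
n_3 = (-0.0386, -0.9993)
  (0,1): δ = 127.56°  ·
  (0,2): δ = 1.04°  ✓
  (0,3): δ = 135.30°  ·
  (1,2): δ = 53.48°  ✓
  (1,3): δ = 82.86°  ·
  (2,3): δ = 43.66°  ✓
antipodal pairs: 3

count = 3; pairs: (0,2), (1,2), (2,3)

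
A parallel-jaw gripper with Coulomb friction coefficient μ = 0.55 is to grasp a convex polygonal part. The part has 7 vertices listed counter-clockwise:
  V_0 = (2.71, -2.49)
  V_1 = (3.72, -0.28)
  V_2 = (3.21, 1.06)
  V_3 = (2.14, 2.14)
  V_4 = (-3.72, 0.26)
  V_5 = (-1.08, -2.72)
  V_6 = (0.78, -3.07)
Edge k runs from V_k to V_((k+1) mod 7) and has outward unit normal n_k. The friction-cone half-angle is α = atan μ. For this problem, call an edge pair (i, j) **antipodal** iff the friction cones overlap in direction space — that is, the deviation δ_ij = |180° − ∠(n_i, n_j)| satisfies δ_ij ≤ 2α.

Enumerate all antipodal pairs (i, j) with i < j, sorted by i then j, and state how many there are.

count = 6; pairs: (0,3), (1,4), (2,4), (2,5), (3,5), (3,6)

α = atan 0.55 = 28.81°;  2α = 57.62°
n_0 = (+0.9095, -0.4157)
n_1 = (+0.9346, +0.3557)
n_2 = (+0.7104, +0.7038)
n_3 = (-0.3055, +0.9522)
n_4 = (-0.7485, -0.6631)
n_5 = (-0.1849, -0.9828)
n_6 = (+0.2878, -0.9577)
  (0,1): δ = 134.60°  ·
  (0,2): δ = 110.71°  ·
  (0,3): δ = 47.65°  ✓
  (0,4): δ = 66.10°  ·
  (0,5): δ = 103.90°  ·
  (0,6): δ = 131.29°  ·
  (1,2): δ = 156.10°  ·
  (1,3): δ = 93.05°  ·
  (1,4): δ = 20.70°  ✓
  (1,5): δ = 58.51°  ·
  (1,6): δ = 85.89°  ·
  (2,3): δ = 116.95°  ·
  (2,4): δ = 3.20°  ✓
  (2,5): δ = 34.61°  ✓
  (2,6): δ = 61.99°  ·
  (3,4): δ = 66.25°  ·
  (3,5): δ = 28.44°  ✓
  (3,6): δ = 1.06°  ✓
  (4,5): δ = 142.19°  ·
  (4,6): δ = 114.81°  ·
  (5,6): δ = 152.62°  ·
antipodal pairs: 6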